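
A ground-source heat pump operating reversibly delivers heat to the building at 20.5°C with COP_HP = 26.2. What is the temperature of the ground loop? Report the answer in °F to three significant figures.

48.7 °F

COP_HP = T_H/(T_H − T_C) gives T_H − T_C = T_H/COP.
With T_H = 293.65 K, T_C = 293.65 × (1 − 1/26.2) = 282.44 K.
Converting, 282.44 K = 48.73°F.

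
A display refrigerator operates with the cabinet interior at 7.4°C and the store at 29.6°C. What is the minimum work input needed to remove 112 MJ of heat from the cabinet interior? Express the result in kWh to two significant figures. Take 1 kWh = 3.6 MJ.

2.5 kWh

In absolute terms T_C = 280.55 K and T_H = 302.75 K, so ΔT = 22.20 K.
The reversible limit is COP_R = T_C/ΔT = 12.64, so W_min = Q_C/COP = Q_C·ΔT/T_C.
W_min = 112.0 × 22.20/280.55 = 8.863 MJ = 2.462 kWh.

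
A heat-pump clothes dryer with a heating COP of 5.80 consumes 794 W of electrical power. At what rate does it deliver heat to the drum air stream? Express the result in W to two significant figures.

4600 W

Q̇_H = COP_HP × Ẇ = 5.80 × 794.0 = 4605 W.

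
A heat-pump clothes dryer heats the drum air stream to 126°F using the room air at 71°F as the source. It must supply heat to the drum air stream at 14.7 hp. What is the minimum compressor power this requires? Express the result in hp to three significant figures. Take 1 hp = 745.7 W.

In absolute terms T_C = 294.82 K and T_H = 325.37 K, so ΔT = 30.56 K.
COP_Carnot = T_H/ΔT = 325.37/30.56 = 10.65.
Ẇ_min = Q̇/COP_Carnot = 14.70/10.65 = 1.380 hp.

1.38 hp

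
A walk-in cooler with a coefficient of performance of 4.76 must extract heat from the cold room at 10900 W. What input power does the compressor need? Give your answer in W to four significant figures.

2290 W

Ẇ = Q̇_C/COP = 10900/4.76 = 2290 W.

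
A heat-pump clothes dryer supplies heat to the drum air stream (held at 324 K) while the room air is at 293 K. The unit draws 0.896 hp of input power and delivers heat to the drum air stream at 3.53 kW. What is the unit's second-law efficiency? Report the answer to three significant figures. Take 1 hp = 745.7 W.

0.505

Converting, Q̇_H = 3.530 kW = 4.734 hp, so COP_actual = Q̇_H/Ẇ = 4.734/0.8960 = 5.283.
The reservoir spacing is ΔT = 324 − 293 = 31.00 K.
COP_Carnot = T_H/ΔT = 324.00/31.00 = 10.45.
η_II = COP_actual/COP_Carnot = 5.283/10.45 = 0.5055.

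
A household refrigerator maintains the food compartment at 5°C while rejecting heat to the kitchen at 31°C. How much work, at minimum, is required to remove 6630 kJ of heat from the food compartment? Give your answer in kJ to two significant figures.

In absolute terms T_C = 278.15 K and T_H = 304.15 K, so ΔT = 26.00 K.
The reversible limit is COP_R = T_C/ΔT = 10.70, so W_min = Q_C/COP = Q_C·ΔT/T_C.
W_min = 6630 × 26.00/278.15 = 619.7 kJ.

620 kJ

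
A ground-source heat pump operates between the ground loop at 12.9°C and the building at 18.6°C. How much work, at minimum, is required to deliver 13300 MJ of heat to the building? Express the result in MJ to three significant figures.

260 MJ

In absolute terms T_C = 286.05 K and T_H = 291.75 K, so ΔT = 5.700 K.
The reversible limit is COP_HP = T_H/ΔT = 51.18, so W_min = Q_H/COP = Q_H·ΔT/T_H.
W_min = 13300 × 5.700/291.75 = 259.8 MJ.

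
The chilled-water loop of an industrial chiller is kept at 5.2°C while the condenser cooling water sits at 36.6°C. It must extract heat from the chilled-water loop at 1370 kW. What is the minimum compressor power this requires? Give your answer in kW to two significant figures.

In absolute terms T_C = 278.35 K and T_H = 309.75 K, so ΔT = 31.40 K.
COP_Carnot = T_C/ΔT = 278.35/31.40 = 8.865.
Ẇ_min = Q̇/COP_Carnot = 1370/8.865 = 154.5 kW.

150 kW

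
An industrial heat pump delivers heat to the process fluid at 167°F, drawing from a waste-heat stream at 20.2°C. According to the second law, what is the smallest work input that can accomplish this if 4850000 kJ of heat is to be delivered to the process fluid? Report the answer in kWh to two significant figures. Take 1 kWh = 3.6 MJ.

210 kWh

In absolute terms T_C = 293.35 K and T_H = 348.15 K, so ΔT = 54.80 K.
The reversible limit is COP_HP = T_H/ΔT = 6.353, so W_min = Q_H/COP = Q_H·ΔT/T_H.
W_min = 4850000 × 54.80/348.15 = 763400 kJ = 212.1 kWh.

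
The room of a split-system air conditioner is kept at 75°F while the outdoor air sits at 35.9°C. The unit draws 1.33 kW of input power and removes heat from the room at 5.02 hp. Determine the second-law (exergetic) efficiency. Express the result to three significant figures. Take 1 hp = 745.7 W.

0.114

Converting, Q̇_C = 5.020 hp = 3.743 kW, so COP_actual = Q̇_C/Ẇ = 3.743/1.330 = 2.815.
In absolute terms T_C = 297.04 K and T_H = 309.05 K, so ΔT = 12.01 K.
COP_Carnot = T_C/ΔT = 297.04/12.01 = 24.73.
η_II = COP_actual/COP_Carnot = 2.815/24.73 = 0.1138.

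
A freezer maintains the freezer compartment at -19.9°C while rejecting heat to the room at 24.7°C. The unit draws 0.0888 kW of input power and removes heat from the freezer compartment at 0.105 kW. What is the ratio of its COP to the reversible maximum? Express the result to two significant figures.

COP_actual = Q̇_C/Ẇ = 0.1050/0.08880 = 1.182.
In absolute terms T_C = 253.25 K and T_H = 297.85 K, so ΔT = 44.60 K.
COP_Carnot = T_C/ΔT = 253.25/44.60 = 5.678.
η_II = COP_actual/COP_Carnot = 1.182/5.678 = 0.2082.

0.21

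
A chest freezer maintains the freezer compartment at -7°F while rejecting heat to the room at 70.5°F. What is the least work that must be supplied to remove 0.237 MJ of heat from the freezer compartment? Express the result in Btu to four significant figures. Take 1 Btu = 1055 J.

38.46 Btu

In absolute terms T_C = 251.48 K and T_H = 294.54 K, so ΔT = 43.06 K.
The reversible limit is COP_R = T_C/ΔT = 5.841, so W_min = Q_C/COP = Q_C·ΔT/T_C.
W_min = 0.2370 × 43.06/251.48 = 0.04058 MJ = 38.46 Btu.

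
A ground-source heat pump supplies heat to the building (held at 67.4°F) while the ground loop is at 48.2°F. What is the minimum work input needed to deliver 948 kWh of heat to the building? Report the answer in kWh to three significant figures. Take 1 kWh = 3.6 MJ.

In absolute terms T_C = 282.15 K and T_H = 292.82 K, so ΔT = 10.67 K.
The reversible limit is COP_HP = T_H/ΔT = 27.45, so W_min = Q_H/COP = Q_H·ΔT/T_H.
W_min = 948.0 × 10.67/292.82 = 34.53 kWh.

34.5 kWh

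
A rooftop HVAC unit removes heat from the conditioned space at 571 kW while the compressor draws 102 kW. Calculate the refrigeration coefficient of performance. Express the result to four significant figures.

5.598

The first law gives Q̇_H = Q̇_C + Ẇ, so the three rates are Q̇_C = 571.0, Q̇_H = 673.0, Ẇ = 102.0 kW.
COP_R = Q̇_C/Ẇ = 571.0/102.0 = 5.598.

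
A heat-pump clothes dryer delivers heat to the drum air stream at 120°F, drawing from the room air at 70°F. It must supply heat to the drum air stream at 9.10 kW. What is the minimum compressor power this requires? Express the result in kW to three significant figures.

0.785 kW

In absolute terms T_C = 294.26 K and T_H = 322.04 K, so ΔT = 27.78 K.
COP_Carnot = T_H/ΔT = 322.04/27.78 = 11.59.
Ẇ_min = Q̇/COP_Carnot = 9.100/11.59 = 0.7849 kW.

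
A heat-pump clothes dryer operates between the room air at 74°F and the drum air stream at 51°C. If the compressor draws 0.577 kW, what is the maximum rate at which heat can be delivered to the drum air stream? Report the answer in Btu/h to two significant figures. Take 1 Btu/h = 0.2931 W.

23000 Btu/h

In absolute terms T_C = 296.48 K and T_H = 324.15 K, so ΔT = 27.67 K.
COP_Carnot = T_H/ΔT = 324.15/27.67 = 11.72.
Q̇_max = COP_Carnot × Ẇ = 11.72 × 0.5770 kW = 6.760 kW = 23060 Btu/h.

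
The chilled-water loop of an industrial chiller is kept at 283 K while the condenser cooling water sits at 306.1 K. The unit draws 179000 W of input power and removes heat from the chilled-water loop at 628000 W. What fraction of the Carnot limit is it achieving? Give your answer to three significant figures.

COP_actual = Q̇_C/Ẇ = 628000/179000 = 3.508.
The reservoir spacing is ΔT = 306.1 − 283 = 23.10 K.
COP_Carnot = T_C/ΔT = 283.00/23.10 = 12.25.
η_II = COP_actual/COP_Carnot = 3.508/12.25 = 0.2864.

0.286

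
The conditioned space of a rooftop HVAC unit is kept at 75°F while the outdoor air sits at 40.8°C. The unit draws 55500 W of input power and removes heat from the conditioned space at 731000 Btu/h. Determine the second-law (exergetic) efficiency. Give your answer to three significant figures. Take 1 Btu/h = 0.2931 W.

0.220

Converting, Q̇_C = 731000 Btu/h = 214300 W, so COP_actual = Q̇_C/Ẇ = 214300/55500 = 3.860.
In absolute terms T_C = 297.04 K and T_H = 313.95 K, so ΔT = 16.91 K.
COP_Carnot = T_C/ΔT = 297.04/16.91 = 17.56.
η_II = COP_actual/COP_Carnot = 3.860/17.56 = 0.2198.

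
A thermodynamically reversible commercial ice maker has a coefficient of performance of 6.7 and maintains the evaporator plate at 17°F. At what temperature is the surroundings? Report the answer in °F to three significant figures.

88.1 °F

COP_R = T_C/(T_H − T_C) gives T_H − T_C = T_C/COP.
With T_C = 264.82 K, T_H = 264.82 × (1 + 1/6.7) = 304.34 K.
Converting, 304.34 K = 88.14°F.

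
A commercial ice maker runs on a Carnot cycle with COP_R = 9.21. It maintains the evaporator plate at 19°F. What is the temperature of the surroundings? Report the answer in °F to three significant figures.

COP_R = T_C/(T_H − T_C) gives T_H − T_C = T_C/COP.
With T_C = 265.93 K, T_H = 265.93 × (1 + 1/9.21) = 294.80 K.
Converting, 294.80 K = 70.97°F.

71.0 °F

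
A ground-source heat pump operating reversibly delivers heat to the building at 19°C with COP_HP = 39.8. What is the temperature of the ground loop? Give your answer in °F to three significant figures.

53.0 °F

COP_HP = T_H/(T_H − T_C) gives T_H − T_C = T_H/COP.
With T_H = 292.15 K, T_C = 292.15 × (1 − 1/39.8) = 284.81 K.
Converting, 284.81 K = 52.99°F.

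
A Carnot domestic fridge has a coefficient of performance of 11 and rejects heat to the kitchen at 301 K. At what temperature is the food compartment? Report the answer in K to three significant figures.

For a Carnot refrigerator COP_R = T_C/(T_H − T_C), so T_C = COP·T_H/(1 + COP).
With T_H = 301.00 K, T_C = 11 × 301.00/12.00 = 275.92 K.

276 K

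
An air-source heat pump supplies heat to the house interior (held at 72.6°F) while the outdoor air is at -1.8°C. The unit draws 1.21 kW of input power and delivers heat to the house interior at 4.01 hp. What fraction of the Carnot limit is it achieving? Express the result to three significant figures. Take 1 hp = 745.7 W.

0.204

Converting, Q̇_H = 4.010 hp = 2.990 kW, so COP_actual = Q̇_H/Ẇ = 2.990/1.210 = 2.471.
In absolute terms T_C = 271.35 K and T_H = 295.71 K, so ΔT = 24.36 K.
COP_Carnot = T_H/ΔT = 295.71/24.36 = 12.14.
η_II = COP_actual/COP_Carnot = 2.471/12.14 = 0.2035.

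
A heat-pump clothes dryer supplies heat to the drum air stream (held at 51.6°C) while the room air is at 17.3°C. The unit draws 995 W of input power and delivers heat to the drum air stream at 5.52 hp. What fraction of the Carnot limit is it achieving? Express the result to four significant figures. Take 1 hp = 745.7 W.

0.4369

Converting, Q̇_H = 5.520 hp = 4116 W, so COP_actual = Q̇_H/Ẇ = 4116/995.0 = 4.137.
In absolute terms T_C = 290.45 K and T_H = 324.75 K, so ΔT = 34.30 K.
COP_Carnot = T_H/ΔT = 324.75/34.30 = 9.468.
η_II = COP_actual/COP_Carnot = 4.137/9.468 = 0.4369.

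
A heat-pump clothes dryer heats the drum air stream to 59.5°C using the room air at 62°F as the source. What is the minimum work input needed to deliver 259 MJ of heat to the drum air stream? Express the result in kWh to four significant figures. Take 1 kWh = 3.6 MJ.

9.264 kWh

In absolute terms T_C = 289.82 K and T_H = 332.65 K, so ΔT = 42.83 K.
The reversible limit is COP_HP = T_H/ΔT = 7.766, so W_min = Q_H/COP = Q_H·ΔT/T_H.
W_min = 259.0 × 42.83/332.65 = 33.35 MJ = 9.264 kWh.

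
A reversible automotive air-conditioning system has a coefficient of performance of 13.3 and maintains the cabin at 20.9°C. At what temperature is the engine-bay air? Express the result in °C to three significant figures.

43.0 °C

COP_R = T_C/(T_H − T_C) gives T_H − T_C = T_C/COP.
With T_C = 294.05 K, T_H = 294.05 × (1 + 1/13.3) = 316.16 K.
Converting, 316.16 K = 43.01°C.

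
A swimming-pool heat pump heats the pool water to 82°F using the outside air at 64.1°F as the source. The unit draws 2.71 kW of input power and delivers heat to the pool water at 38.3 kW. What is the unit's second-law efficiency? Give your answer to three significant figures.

COP_actual = Q̇_H/Ẇ = 38.30/2.710 = 14.13.
In absolute terms T_C = 290.98 K and T_H = 300.93 K, so ΔT = 9.944 K.
COP_Carnot = T_H/ΔT = 300.93/9.944 = 30.26.
η_II = COP_actual/COP_Carnot = 14.13/30.26 = 0.4670.

0.467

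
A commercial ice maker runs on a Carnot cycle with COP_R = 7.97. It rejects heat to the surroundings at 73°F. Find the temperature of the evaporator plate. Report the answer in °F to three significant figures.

13.6 °F

For a Carnot refrigerator COP_R = T_C/(T_H − T_C), so T_C = COP·T_H/(1 + COP).
With T_H = 295.93 K, T_C = 7.97 × 295.93/8.970 = 262.94 K.
Converting, 262.94 K = 13.62°F.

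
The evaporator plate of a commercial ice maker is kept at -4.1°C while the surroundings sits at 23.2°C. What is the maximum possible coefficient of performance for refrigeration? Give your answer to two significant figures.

In absolute terms T_C = 269.05 K and T_H = 296.35 K, so ΔT = 27.30 K.
For a reversible cycle, COP_Carnot = T_C/ΔT = 269.05/27.30 = 9.855.

9.9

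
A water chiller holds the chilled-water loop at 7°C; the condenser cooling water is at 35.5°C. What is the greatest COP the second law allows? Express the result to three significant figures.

9.83

In absolute terms T_C = 280.15 K and T_H = 308.65 K, so ΔT = 28.50 K.
For a reversible cycle, COP_Carnot = T_C/ΔT = 280.15/28.50 = 9.830.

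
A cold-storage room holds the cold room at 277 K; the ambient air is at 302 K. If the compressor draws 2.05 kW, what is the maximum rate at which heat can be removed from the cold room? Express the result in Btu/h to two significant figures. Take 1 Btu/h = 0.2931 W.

77000 Btu/h

The reservoir spacing is ΔT = 302 − 277 = 25.00 K.
COP_Carnot = T_C/ΔT = 277.00/25.00 = 11.08.
Q̇_max = COP_Carnot × Ẇ = 11.08 × 2.050 kW = 22.71 kW = 77500 Btu/h.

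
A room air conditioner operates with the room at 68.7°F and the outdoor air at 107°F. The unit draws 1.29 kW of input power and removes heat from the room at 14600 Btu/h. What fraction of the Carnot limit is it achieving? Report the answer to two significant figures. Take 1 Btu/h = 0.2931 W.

Converting, Q̇_C = 14600 Btu/h = 4.279 kW, so COP_actual = Q̇_C/Ẇ = 4.279/1.290 = 3.317.
In absolute terms T_C = 293.54 K and T_H = 314.82 K, so ΔT = 21.28 K.
COP_Carnot = T_C/ΔT = 293.54/21.28 = 13.80.
η_II = COP_actual/COP_Carnot = 3.317/13.80 = 0.2405.

0.24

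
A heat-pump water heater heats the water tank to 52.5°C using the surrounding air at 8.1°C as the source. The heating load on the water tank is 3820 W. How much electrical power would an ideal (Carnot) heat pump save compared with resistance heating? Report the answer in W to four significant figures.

3299 W

In absolute terms T_C = 281.25 K and T_H = 325.65 K, so ΔT = 44.40 K.
COP_Carnot = T_H/ΔT = 325.65/44.40 = 7.334.
Resistance heating needs Ẇ_res = Q̇_H = 3820 W; the reversible heat pump needs only Ẇ_hp = Q̇_H/COP = 520.8 W.
Saving = 3820 − 520.8 = 3299 W.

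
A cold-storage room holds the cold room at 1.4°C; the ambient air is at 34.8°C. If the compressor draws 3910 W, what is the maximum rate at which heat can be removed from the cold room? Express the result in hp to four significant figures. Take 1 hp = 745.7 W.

In absolute terms T_C = 274.55 K and T_H = 307.95 K, so ΔT = 33.40 K.
COP_Carnot = T_C/ΔT = 274.55/33.40 = 8.220.
Q̇_max = COP_Carnot × Ẇ = 8.220 × 3910 W = 32140 W = 43.10 hp.

43.10 hp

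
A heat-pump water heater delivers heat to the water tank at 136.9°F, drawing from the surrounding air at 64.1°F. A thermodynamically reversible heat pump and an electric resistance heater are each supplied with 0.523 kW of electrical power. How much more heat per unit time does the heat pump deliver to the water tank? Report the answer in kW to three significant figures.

3.76 kW

In absolute terms T_C = 290.98 K and T_H = 331.43 K, so ΔT = 40.44 K.
COP_Carnot = T_H/ΔT = 331.43/40.44 = 8.195.
The heat pump delivers Q̇_H = COP × Ẇ = 4.286 kW; the resistance heater delivers Ẇ = 0.5230 kW.
Extra = (COP − 1)·Ẇ = 3.763 kW.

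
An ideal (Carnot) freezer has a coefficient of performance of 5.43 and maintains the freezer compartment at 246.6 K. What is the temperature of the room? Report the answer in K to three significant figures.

COP_R = T_C/(T_H − T_C) gives T_H − T_C = T_C/COP.
With T_C = 246.60 K, T_H = 246.60 × (1 + 1/5.43) = 292.01 K.

292 K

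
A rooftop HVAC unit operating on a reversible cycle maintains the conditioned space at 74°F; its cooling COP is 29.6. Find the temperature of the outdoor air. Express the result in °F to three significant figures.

COP_R = T_C/(T_H − T_C) gives T_H − T_C = T_C/COP.
With T_C = 296.48 K, T_H = 296.48 × (1 + 1/29.6) = 306.50 K.
Converting, 306.50 K = 92.03°F.

92.0 °F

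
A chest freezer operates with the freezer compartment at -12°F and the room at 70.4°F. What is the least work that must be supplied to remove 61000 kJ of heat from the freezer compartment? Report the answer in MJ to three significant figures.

11.2 MJ

In absolute terms T_C = 248.71 K and T_H = 294.48 K, so ΔT = 45.78 K.
The reversible limit is COP_R = T_C/ΔT = 5.433, so W_min = Q_C/COP = Q_C·ΔT/T_C.
W_min = 61000 × 45.78/248.71 = 11230 kJ = 11.23 MJ.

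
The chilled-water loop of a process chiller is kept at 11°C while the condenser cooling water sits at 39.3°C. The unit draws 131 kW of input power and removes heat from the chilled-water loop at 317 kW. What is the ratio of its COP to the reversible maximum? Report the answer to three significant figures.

COP_actual = Q̇_C/Ẇ = 317.0/131.0 = 2.420.
In absolute terms T_C = 284.15 K and T_H = 312.45 K, so ΔT = 28.30 K.
COP_Carnot = T_C/ΔT = 284.15/28.30 = 10.04.
η_II = COP_actual/COP_Carnot = 2.420/10.04 = 0.2410.

0.241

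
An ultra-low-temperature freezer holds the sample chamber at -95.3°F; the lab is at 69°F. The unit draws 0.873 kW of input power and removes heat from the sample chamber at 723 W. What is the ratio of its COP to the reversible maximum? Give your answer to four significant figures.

Converting, Q̇_C = 723.0 W = 0.7230 kW, so COP_actual = Q̇_C/Ẇ = 0.7230/0.8730 = 0.8282.
In absolute terms T_C = 202.43 K and T_H = 293.71 K, so ΔT = 91.28 K.
COP_Carnot = T_C/ΔT = 202.43/91.28 = 2.218.
η_II = COP_actual/COP_Carnot = 0.8282/2.218 = 0.3734.

0.3734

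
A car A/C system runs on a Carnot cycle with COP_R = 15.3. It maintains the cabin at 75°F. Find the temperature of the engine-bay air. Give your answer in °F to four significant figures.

COP_R = T_C/(T_H − T_C) gives T_H − T_C = T_C/COP.
With T_C = 297.04 K, T_H = 297.04 × (1 + 1/15.3) = 316.45 K.
Converting, 316.45 K = 109.95°F.

109.9 °F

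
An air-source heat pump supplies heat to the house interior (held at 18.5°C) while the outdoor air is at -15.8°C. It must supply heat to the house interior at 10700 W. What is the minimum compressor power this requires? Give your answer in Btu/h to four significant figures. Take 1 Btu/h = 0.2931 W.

In absolute terms T_C = 257.35 K and T_H = 291.65 K, so ΔT = 34.30 K.
COP_Carnot = T_H/ΔT = 291.65/34.30 = 8.503.
Ẇ_min = Q̇/COP_Carnot = 10700/8.503 = 1258 W = 4293 Btu/h.

4293 Btu/h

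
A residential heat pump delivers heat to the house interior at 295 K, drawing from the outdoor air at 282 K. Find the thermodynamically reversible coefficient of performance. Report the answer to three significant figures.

The reservoir spacing is ΔT = 295 − 282 = 13.00 K.
For a reversible cycle, COP_Carnot = T_H/ΔT = 295.00/13.00 = 22.69.

22.7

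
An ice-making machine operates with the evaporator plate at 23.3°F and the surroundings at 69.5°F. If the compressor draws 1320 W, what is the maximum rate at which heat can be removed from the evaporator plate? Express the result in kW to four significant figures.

In absolute terms T_C = 268.32 K and T_H = 293.98 K, so ΔT = 25.67 K.
COP_Carnot = T_C/ΔT = 268.32/25.67 = 10.45.
Q̇_max = COP_Carnot × Ẇ = 10.45 × 1320 W = 13800 W = 13.80 kW.

13.80 kW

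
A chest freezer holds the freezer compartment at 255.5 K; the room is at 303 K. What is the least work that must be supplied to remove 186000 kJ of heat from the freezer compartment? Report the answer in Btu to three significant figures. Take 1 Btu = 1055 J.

The reservoir spacing is ΔT = 303 − 255.5 = 47.50 K.
The reversible limit is COP_R = T_C/ΔT = 5.379, so W_min = Q_C/COP = Q_C·ΔT/T_C.
W_min = 186000 × 47.50/255.50 = 34580 kJ = 32780 Btu.

32800 Btu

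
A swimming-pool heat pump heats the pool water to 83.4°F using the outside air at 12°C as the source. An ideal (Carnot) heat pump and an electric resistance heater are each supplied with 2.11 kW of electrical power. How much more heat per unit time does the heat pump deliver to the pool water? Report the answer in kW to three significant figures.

36.3 kW

In absolute terms T_C = 285.15 K and T_H = 301.71 K, so ΔT = 16.56 K.
COP_Carnot = T_H/ΔT = 301.71/16.56 = 18.22.
The heat pump delivers Q̇_H = COP × Ẇ = 38.45 kW; the resistance heater delivers Ẇ = 2.110 kW.
Extra = (COP − 1)·Ẇ = 36.34 kW.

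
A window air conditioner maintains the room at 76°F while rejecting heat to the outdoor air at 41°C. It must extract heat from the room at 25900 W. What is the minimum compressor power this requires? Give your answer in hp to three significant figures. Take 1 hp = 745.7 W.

1.93 hp

In absolute terms T_C = 297.59 K and T_H = 314.15 K, so ΔT = 16.56 K.
COP_Carnot = T_C/ΔT = 297.59/16.56 = 17.98.
Ẇ_min = Q̇/COP_Carnot = 25900/17.98 = 1441 W = 1.932 hp.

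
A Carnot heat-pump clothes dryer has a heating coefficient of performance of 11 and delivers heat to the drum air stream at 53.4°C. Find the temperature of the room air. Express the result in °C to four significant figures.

COP_HP = T_H/(T_H − T_C) gives T_H − T_C = T_H/COP.
With T_H = 326.55 K, T_C = 326.55 × (1 − 1/11) = 296.86 K.
Converting, 296.86 K = 23.71°C.

23.71 °C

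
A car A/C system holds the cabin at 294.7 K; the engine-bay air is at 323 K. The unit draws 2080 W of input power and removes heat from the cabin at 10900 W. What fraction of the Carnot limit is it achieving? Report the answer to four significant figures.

0.5032

COP_actual = Q̇_C/Ẇ = 10900/2080 = 5.240.
The reservoir spacing is ΔT = 323 − 294.7 = 28.30 K.
COP_Carnot = T_C/ΔT = 294.70/28.30 = 10.41.
η_II = COP_actual/COP_Carnot = 5.240/10.41 = 0.5032.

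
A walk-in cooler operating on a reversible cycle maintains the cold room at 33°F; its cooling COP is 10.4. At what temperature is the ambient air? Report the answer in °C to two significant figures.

27 °C

COP_R = T_C/(T_H − T_C) gives T_H − T_C = T_C/COP.
With T_C = 273.71 K, T_H = 273.71 × (1 + 1/10.4) = 300.02 K.
Converting, 300.02 K = 26.87°C.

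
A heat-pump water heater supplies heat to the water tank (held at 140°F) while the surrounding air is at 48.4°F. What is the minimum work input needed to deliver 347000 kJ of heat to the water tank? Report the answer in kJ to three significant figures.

53000 kJ

In absolute terms T_C = 282.26 K and T_H = 333.15 K, so ΔT = 50.89 K.
The reversible limit is COP_HP = T_H/ΔT = 6.547, so W_min = Q_H/COP = Q_H·ΔT/T_H.
W_min = 347000 × 50.89/333.15 = 53000 kJ.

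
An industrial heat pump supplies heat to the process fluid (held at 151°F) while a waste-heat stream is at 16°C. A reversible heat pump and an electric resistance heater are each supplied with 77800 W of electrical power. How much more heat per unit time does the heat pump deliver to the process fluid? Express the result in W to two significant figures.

450000 W

In absolute terms T_C = 289.15 K and T_H = 339.26 K, so ΔT = 50.11 K.
COP_Carnot = T_H/ΔT = 339.26/50.11 = 6.770.
The heat pump delivers Q̇_H = COP × Ẇ = 526700 W; the resistance heater delivers Ẇ = 77800 W.
Extra = (COP − 1)·Ẇ = 448900 W.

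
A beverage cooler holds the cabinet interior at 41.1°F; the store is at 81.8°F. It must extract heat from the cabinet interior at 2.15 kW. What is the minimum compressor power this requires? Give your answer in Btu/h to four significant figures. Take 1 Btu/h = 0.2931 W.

In absolute terms T_C = 278.21 K and T_H = 300.82 K, so ΔT = 22.61 K.
COP_Carnot = T_C/ΔT = 278.21/22.61 = 12.30.
Ẇ_min = Q̇/COP_Carnot = 2.150/12.30 = 0.1747 kW = 596.2 Btu/h.

596.2 Btu/h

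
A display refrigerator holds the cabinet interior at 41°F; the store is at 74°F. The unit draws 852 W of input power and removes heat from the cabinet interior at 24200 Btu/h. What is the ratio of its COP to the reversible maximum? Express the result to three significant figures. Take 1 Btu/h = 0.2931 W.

Converting, Q̇_C = 24200 Btu/h = 7093 W, so COP_actual = Q̇_C/Ẇ = 7093/852.0 = 8.325.
In absolute terms T_C = 278.15 K and T_H = 296.48 K, so ΔT = 18.33 K.
COP_Carnot = T_C/ΔT = 278.15/18.33 = 15.17.
η_II = COP_actual/COP_Carnot = 8.325/15.17 = 0.5487.

0.549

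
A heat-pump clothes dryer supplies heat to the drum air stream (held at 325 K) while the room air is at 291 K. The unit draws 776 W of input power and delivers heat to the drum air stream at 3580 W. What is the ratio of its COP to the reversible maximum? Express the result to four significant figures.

COP_actual = Q̇_H/Ẇ = 3580/776.0 = 4.613.
The reservoir spacing is ΔT = 325 − 291 = 34.00 K.
COP_Carnot = T_H/ΔT = 325.00/34.00 = 9.559.
η_II = COP_actual/COP_Carnot = 4.613/9.559 = 0.4826.

0.4826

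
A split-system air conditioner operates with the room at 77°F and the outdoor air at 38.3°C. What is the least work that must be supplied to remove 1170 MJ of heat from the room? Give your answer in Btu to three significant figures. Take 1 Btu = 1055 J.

49500 Btu

In absolute terms T_C = 298.15 K and T_H = 311.45 K, so ΔT = 13.30 K.
The reversible limit is COP_R = T_C/ΔT = 22.42, so W_min = Q_C/COP = Q_C·ΔT/T_C.
W_min = 1170 × 13.30/298.15 = 52.19 MJ = 49470 Btu.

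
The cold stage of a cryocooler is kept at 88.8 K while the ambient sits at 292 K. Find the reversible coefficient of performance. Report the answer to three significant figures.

The reservoir spacing is ΔT = 292 − 88.8 = 203.2 K.
For a reversible cycle, COP_Carnot = T_C/ΔT = 88.80/203.2 = 0.4370.

0.437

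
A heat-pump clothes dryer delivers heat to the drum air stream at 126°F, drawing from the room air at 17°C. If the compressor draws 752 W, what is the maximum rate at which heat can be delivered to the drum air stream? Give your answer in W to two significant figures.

6900 W

In absolute terms T_C = 290.15 K and T_H = 325.37 K, so ΔT = 35.22 K.
COP_Carnot = T_H/ΔT = 325.37/35.22 = 9.238.
Q̇_max = COP_Carnot × Ẇ = 9.238 × 752.0 W = 6947 W.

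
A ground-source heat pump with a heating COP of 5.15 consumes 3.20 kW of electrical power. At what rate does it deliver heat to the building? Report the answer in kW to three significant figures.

Q̇_H = COP_HP × Ẇ = 5.15 × 3.200 = 16.48 kW.

16.5 kW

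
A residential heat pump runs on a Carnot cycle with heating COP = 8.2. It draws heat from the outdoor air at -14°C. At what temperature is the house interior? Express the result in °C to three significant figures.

22.0 °C

COP_HP = T_H/(T_H − T_C) rearranges to T_H = COP·T_C/(COP − 1).
With T_C = 259.15 K, T_H = 8.2 × 259.15/7.200 = 295.14 K.
Converting, 295.14 K = 21.99°C.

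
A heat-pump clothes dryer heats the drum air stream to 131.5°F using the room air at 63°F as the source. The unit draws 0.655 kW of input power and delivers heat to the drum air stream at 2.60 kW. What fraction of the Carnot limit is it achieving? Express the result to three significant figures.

0.460

COP_actual = Q̇_H/Ẇ = 2.600/0.6550 = 3.969.
In absolute terms T_C = 290.37 K and T_H = 328.43 K, so ΔT = 38.06 K.
COP_Carnot = T_H/ΔT = 328.43/38.06 = 8.630.
η_II = COP_actual/COP_Carnot = 3.969/8.630 = 0.4599.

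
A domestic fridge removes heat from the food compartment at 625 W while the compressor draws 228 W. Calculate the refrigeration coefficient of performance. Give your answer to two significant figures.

The first law gives Q̇_H = Q̇_C + Ẇ, so the three rates are Q̇_C = 625.0, Q̇_H = 853.0, Ẇ = 228.0 W.
COP_R = Q̇_C/Ẇ = 625.0/228.0 = 2.741.

2.7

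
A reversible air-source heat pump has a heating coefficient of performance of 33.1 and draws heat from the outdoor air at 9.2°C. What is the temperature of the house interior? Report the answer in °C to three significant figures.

18.0 °C

COP_HP = T_H/(T_H − T_C) rearranges to T_H = COP·T_C/(COP − 1).
With T_C = 282.35 K, T_H = 33.1 × 282.35/32.10 = 291.15 K.
Converting, 291.15 K = 18.00°C.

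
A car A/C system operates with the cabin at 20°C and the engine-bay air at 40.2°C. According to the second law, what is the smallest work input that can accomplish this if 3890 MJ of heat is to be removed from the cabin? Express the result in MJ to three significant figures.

268 MJ

In absolute terms T_C = 293.15 K and T_H = 313.35 K, so ΔT = 20.20 K.
The reversible limit is COP_R = T_C/ΔT = 14.51, so W_min = Q_C/COP = Q_C·ΔT/T_C.
W_min = 3890 × 20.20/293.15 = 268.0 MJ.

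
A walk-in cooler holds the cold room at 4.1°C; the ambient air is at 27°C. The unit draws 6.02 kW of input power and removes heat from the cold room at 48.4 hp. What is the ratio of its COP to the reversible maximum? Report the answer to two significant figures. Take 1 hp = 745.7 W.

Converting, Q̇_C = 48.40 hp = 36.09 kW, so COP_actual = Q̇_C/Ẇ = 36.09/6.020 = 5.995.
In absolute terms T_C = 277.25 K and T_H = 300.15 K, so ΔT = 22.90 K.
COP_Carnot = T_C/ΔT = 277.25/22.90 = 12.11.
η_II = COP_actual/COP_Carnot = 5.995/12.11 = 0.4952.

0.50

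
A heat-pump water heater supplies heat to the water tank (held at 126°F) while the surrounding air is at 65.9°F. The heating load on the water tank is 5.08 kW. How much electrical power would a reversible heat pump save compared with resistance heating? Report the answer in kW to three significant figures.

4.56 kW

In absolute terms T_C = 291.98 K and T_H = 325.37 K, so ΔT = 33.39 K.
COP_Carnot = T_H/ΔT = 325.37/33.39 = 9.745.
Resistance heating needs Ẇ_res = Q̇_H = 5.080 kW; the reversible heat pump needs only Ẇ_hp = Q̇_H/COP = 0.5213 kW.
Saving = 5.080 − 0.5213 = 4.559 kW.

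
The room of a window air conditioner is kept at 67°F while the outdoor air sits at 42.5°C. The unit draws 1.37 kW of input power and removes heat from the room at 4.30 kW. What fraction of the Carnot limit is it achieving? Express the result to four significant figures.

0.2473

COP_actual = Q̇_C/Ẇ = 4.300/1.370 = 3.139.
In absolute terms T_C = 292.59 K and T_H = 315.65 K, so ΔT = 23.06 K.
COP_Carnot = T_C/ΔT = 292.59/23.06 = 12.69.
η_II = COP_actual/COP_Carnot = 3.139/12.69 = 0.2473.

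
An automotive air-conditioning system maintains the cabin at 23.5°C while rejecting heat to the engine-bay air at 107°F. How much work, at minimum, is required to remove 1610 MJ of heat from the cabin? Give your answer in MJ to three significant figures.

98.6 MJ

In absolute terms T_C = 296.65 K and T_H = 314.82 K, so ΔT = 18.17 K.
The reversible limit is COP_R = T_C/ΔT = 16.33, so W_min = Q_C/COP = Q_C·ΔT/T_C.
W_min = 1610 × 18.17/296.65 = 98.60 MJ.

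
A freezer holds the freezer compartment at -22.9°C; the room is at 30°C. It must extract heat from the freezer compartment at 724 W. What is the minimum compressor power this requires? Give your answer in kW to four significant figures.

In absolute terms T_C = 250.25 K and T_H = 303.15 K, so ΔT = 52.90 K.
COP_Carnot = T_C/ΔT = 250.25/52.90 = 4.731.
Ẇ_min = Q̇/COP_Carnot = 724.0/4.731 = 153.0 W = 0.1530 kW.

0.1530 kW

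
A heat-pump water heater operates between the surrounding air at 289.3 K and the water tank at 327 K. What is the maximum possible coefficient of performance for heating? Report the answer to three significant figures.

8.67

The reservoir spacing is ΔT = 327 − 289.3 = 37.70 K.
For a reversible cycle, COP_Carnot = T_H/ΔT = 327.00/37.70 = 8.674.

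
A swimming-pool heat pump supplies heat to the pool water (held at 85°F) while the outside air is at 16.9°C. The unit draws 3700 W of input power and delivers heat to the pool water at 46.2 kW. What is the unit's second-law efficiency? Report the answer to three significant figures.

Converting, Q̇_H = 46.20 kW = 46200 W, so COP_actual = Q̇_H/Ẇ = 46200/3700 = 12.49.
In absolute terms T_C = 290.05 K and T_H = 302.59 K, so ΔT = 12.54 K.
COP_Carnot = T_H/ΔT = 302.59/12.54 = 24.12.
η_II = COP_actual/COP_Carnot = 12.49/24.12 = 0.5176.

0.518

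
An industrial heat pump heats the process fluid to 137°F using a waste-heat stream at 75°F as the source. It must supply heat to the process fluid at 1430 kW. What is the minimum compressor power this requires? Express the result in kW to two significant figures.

In absolute terms T_C = 297.04 K and T_H = 331.48 K, so ΔT = 34.44 K.
COP_Carnot = T_H/ΔT = 331.48/34.44 = 9.624.
Ẇ_min = Q̇/COP_Carnot = 1430/9.624 = 148.6 kW.

150 kW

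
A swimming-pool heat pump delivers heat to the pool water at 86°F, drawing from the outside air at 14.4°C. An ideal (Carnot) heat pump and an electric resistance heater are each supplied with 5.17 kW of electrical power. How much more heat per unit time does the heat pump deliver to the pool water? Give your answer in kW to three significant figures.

95.3 kW

In absolute terms T_C = 287.55 K and T_H = 303.15 K, so ΔT = 15.60 K.
COP_Carnot = T_H/ΔT = 303.15/15.60 = 19.43.
The heat pump delivers Q̇_H = COP × Ẇ = 100.5 kW; the resistance heater delivers Ẇ = 5.170 kW.
Extra = (COP − 1)·Ẇ = 95.30 kW.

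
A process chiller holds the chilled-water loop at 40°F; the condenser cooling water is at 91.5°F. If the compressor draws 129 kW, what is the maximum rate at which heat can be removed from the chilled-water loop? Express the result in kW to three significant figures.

1250 kW

In absolute terms T_C = 277.59 K and T_H = 306.21 K, so ΔT = 28.61 K.
COP_Carnot = T_C/ΔT = 277.59/28.61 = 9.702.
Q̇_max = COP_Carnot × Ẇ = 9.702 × 129.0 kW = 1252 kW.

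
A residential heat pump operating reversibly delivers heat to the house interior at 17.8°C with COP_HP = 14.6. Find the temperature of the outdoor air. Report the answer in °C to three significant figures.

-2.13 °C

COP_HP = T_H/(T_H − T_C) gives T_H − T_C = T_H/COP.
With T_H = 290.95 K, T_C = 290.95 × (1 − 1/14.6) = 271.02 K.
Converting, 271.02 K = -2.13°C.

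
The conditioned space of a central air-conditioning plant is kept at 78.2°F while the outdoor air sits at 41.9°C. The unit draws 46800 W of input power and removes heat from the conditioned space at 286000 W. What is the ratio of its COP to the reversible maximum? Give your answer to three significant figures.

COP_actual = Q̇_C/Ẇ = 286000/46800 = 6.111.
In absolute terms T_C = 298.82 K and T_H = 315.05 K, so ΔT = 16.23 K.
COP_Carnot = T_C/ΔT = 298.82/16.23 = 18.41.
η_II = COP_actual/COP_Carnot = 6.111/18.41 = 0.3320.

0.332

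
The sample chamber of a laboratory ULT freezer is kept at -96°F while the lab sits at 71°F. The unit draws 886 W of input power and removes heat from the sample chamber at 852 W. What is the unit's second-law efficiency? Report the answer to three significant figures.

COP_actual = Q̇_C/Ẇ = 852.0/886.0 = 0.9616.
In absolute terms T_C = 202.04 K and T_H = 294.82 K, so ΔT = 92.78 K.
COP_Carnot = T_C/ΔT = 202.04/92.78 = 2.178.
η_II = COP_actual/COP_Carnot = 0.9616/2.178 = 0.4416.

0.442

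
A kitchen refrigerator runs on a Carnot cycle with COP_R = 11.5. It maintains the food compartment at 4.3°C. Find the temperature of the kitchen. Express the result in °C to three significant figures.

28.4 °C

COP_R = T_C/(T_H − T_C) gives T_H − T_C = T_C/COP.
With T_C = 277.45 K, T_H = 277.45 × (1 + 1/11.5) = 301.58 K.
Converting, 301.58 K = 28.43°C.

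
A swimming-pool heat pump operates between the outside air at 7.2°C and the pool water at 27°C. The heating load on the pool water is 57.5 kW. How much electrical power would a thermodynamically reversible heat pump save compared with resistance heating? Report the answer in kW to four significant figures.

In absolute terms T_C = 280.35 K and T_H = 300.15 K, so ΔT = 19.80 K.
COP_Carnot = T_H/ΔT = 300.15/19.80 = 15.16.
Resistance heating needs Ẇ_res = Q̇_H = 57.50 kW; the reversible heat pump needs only Ẇ_hp = Q̇_H/COP = 3.793 kW.
Saving = 57.50 − 3.793 = 53.71 kW.

53.71 kW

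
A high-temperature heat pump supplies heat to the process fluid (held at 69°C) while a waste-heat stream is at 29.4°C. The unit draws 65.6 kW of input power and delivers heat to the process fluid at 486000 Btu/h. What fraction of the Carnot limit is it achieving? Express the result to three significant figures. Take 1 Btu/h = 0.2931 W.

0.251

Converting, Q̇_H = 486000 Btu/h = 142.4 kW, so COP_actual = Q̇_H/Ẇ = 142.4/65.60 = 2.171.
In absolute terms T_C = 302.55 K and T_H = 342.15 K, so ΔT = 39.60 K.
COP_Carnot = T_H/ΔT = 342.15/39.60 = 8.640.
η_II = COP_actual/COP_Carnot = 2.171/8.640 = 0.2513.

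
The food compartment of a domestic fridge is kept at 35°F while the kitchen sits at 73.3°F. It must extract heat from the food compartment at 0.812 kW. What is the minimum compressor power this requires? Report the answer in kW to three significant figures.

In absolute terms T_C = 274.82 K and T_H = 296.09 K, so ΔT = 21.28 K.
COP_Carnot = T_C/ΔT = 274.82/21.28 = 12.92.
Ẇ_min = Q̇/COP_Carnot = 0.8120/12.92 = 0.06287 kW.

0.0629 kW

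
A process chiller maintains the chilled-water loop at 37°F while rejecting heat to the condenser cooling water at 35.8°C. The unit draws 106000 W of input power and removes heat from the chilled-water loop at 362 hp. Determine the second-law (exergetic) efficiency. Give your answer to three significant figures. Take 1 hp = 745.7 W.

Converting, Q̇_C = 362.0 hp = 269900 W, so COP_actual = Q̇_C/Ẇ = 269900/106000 = 2.547.
In absolute terms T_C = 275.93 K and T_H = 308.95 K, so ΔT = 33.02 K.
COP_Carnot = T_C/ΔT = 275.93/33.02 = 8.356.
η_II = COP_actual/COP_Carnot = 2.547/8.356 = 0.3048.

0.305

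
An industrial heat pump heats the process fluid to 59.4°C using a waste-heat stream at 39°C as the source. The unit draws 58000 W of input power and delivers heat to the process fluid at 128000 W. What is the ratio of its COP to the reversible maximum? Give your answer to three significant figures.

COP_actual = Q̇_H/Ẇ = 128000/58000 = 2.207.
In absolute terms T_C = 312.15 K and T_H = 332.55 K, so ΔT = 20.40 K.
COP_Carnot = T_H/ΔT = 332.55/20.40 = 16.30.
η_II = COP_actual/COP_Carnot = 2.207/16.30 = 0.1354.

0.135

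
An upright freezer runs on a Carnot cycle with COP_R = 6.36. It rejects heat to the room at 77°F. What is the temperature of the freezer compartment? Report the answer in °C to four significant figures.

For a Carnot refrigerator COP_R = T_C/(T_H − T_C), so T_C = COP·T_H/(1 + COP).
With T_H = 298.15 K, T_C = 6.36 × 298.15/7.360 = 257.64 K.
Converting, 257.64 K = -15.51°C.

-15.51 °C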